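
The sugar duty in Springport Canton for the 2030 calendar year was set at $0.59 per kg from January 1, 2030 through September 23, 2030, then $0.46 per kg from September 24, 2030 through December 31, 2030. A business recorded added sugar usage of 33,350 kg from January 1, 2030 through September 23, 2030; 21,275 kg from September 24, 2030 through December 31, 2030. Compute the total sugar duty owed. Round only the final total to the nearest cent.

$29,463.00

January 1 – September 23, 2030: 33,350 kg at $0.59/kg → $19,676.50
September 24 – December 31, 2030: 21,275 kg at $0.46/kg → $9,786.50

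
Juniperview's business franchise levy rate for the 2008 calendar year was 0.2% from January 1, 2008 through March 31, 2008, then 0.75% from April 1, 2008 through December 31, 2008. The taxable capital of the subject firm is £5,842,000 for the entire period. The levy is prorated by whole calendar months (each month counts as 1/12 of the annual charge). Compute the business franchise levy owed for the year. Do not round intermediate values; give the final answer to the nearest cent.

£35,782.25

January 1 – March 31, 2008: 3 months at 0.2% → £5,842,000 × 0.2% × 3/12 = £2,921.0000
April 1 – December 31, 2008: 9 months at 0.75% → £5,842,000 × 0.75% × 9/12 = £32,861.2500
Total = £35,782.2500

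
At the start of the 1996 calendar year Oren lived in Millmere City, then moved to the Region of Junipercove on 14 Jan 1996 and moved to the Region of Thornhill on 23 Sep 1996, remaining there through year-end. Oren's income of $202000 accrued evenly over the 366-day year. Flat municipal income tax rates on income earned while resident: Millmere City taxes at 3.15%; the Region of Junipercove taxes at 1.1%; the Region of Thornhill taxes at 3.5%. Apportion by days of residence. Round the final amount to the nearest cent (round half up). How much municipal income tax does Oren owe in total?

Millmere City, 1 Jan – 13 Jan 1996: 13 days → $202000 × 3.15% × 13/366 = $226.0082
The Region of Junipercove, 14 Jan – 22 Sep 1996: 253 days → $202000 × 1.1% × 253/366 = $1535.9727
The Region of Thornhill, 23 Sep – 31 Dec 1996: 100 days → $202000 × 3.5% × 100/366 = $1931.6940
Total = $3693.6749

$3693.67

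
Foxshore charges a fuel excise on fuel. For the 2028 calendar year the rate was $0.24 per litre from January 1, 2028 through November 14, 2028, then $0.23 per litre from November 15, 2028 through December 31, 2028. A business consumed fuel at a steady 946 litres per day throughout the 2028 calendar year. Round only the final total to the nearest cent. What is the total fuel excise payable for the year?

$82,652.02

January 1 – November 14, 2028: 319 days × 946 litres/day = 301,774 litres at $0.24/litre → $72,425.76
November 15 – December 31, 2028: 47 days × 946 litres/day = 44,462 litres at $0.23/litre → $10,226.26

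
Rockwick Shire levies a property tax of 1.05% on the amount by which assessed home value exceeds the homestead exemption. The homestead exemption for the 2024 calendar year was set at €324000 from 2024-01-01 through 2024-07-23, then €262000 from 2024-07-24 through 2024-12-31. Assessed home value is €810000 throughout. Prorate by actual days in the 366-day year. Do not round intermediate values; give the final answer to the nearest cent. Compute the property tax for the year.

€5389.37

2024-01-01 to 2024-07-23: 205 days, exemption €324000 → (€810000 − €324000) × 1.05% × 205/366 = €2858.2377
2024-07-24 to 2024-12-31: 161 days, exemption €262000 → (€810000 − €262000) × 1.05% × 161/366 = €2531.1311
Total = €5389.3689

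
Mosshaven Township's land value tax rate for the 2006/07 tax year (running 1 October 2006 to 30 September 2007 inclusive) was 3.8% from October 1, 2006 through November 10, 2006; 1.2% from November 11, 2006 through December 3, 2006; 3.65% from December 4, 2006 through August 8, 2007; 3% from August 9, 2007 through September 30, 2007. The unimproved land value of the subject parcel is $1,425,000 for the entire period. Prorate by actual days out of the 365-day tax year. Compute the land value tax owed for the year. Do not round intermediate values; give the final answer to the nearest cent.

October 1 – November 10, 2006: 41 days at 3.8% → $1,425,000 × 3.8% × 41/365 = $6,082.6027
November 11 – December 3, 2006: 23 days at 1.2% → $1,425,000 × 1.2% × 23/365 = $1,077.5342
December 4, 2006 – August 8, 2007: 248 days at 3.65% → $1,425,000 × 3.65% × 248/365 = $35,340.0000
August 9 – September 30, 2007: 53 days at 3% → $1,425,000 × 3% × 53/365 = $6,207.5342
Total = $48,707.6712

$48,707.67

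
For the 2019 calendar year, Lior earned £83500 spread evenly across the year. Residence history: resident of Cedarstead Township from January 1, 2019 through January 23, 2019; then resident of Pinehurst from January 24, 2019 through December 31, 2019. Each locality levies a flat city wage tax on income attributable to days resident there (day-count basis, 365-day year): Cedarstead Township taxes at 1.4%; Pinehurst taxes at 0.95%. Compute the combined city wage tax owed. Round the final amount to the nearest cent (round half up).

Cedarstead Township, January 1 – January 23, 2019: 23 days → £83500 × 1.4% × 23/365 = £73.6630
Pinehurst, January 24 – December 31, 2019: 342 days → £83500 × 0.95% × 342/365 = £743.2644
Total = £816.9274

£816.93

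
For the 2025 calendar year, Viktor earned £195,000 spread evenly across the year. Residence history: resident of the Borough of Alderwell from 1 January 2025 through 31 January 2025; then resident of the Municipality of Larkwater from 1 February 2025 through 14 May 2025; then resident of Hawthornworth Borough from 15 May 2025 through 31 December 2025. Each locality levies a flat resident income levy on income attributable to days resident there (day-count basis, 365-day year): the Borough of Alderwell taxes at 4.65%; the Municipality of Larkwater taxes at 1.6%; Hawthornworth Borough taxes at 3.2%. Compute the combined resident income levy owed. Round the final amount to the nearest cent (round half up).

The Borough of Alderwell, 1 January – 31 January 2025: 31 days → £195,000 × 4.65% × 31/365 = £770.1164
The Municipality of Larkwater, 1 February – 14 May 2025: 103 days → £195,000 × 1.6% × 103/365 = £880.4384
Hawthornworth Borough, 15 May – 31 December 2025: 231 days → £195,000 × 3.2% × 231/365 = £3,949.1507
Total = £5,599.7055

£5,599.71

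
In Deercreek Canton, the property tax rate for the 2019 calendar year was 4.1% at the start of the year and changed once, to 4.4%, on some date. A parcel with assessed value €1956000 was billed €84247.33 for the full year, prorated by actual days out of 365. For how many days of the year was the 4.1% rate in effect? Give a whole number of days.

113 days

Let d = days at the first rate; then 365 − d days at the second rate.
€1956000 × [4.1%·d + 4.4%·(365−d)] / 365 = €84247.33
Solving gives d = 113, so the new rate took effect on 24 Apr 2019.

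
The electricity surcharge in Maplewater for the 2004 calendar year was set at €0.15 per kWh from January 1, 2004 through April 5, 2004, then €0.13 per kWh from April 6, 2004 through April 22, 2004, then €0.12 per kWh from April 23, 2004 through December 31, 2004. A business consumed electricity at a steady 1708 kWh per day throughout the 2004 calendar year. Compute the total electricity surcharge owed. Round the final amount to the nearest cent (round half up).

€80,224.76

January 1 – April 5, 2004: 96 days × 1708 kWh/day = 163,968 kWh at €0.15/kWh → €24,595.20
April 6 – April 22, 2004: 17 days × 1708 kWh/day = 29,036 kWh at €0.13/kWh → €3,774.68
April 23 – December 31, 2004: 253 days × 1708 kWh/day = 432,124 kWh at €0.12/kWh → €51,854.88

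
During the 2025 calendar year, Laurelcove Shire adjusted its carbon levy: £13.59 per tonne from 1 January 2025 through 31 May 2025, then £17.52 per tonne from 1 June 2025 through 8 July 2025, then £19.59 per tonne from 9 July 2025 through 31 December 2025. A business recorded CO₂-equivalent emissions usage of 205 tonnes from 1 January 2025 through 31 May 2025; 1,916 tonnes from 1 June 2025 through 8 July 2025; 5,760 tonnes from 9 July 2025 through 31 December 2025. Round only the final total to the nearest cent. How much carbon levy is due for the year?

£149192.67

1 January – 31 May 2025: 205 tonnes at £13.59/tonne → £2785.95
1 June – 8 July 2025: 1,916 tonnes at £17.52/tonne → £33568.32
9 July – 31 December 2025: 5,760 tonnes at £19.59/tonne → £112838.40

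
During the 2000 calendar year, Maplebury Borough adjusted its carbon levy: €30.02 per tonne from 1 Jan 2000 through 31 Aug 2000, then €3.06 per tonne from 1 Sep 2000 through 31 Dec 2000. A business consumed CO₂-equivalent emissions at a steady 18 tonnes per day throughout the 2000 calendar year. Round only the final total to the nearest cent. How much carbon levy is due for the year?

1 Jan – 31 Aug 2000: 244 days × 18 tonnes/day = 4,392 tonnes at €30.02/tonne → €131,847.84
1 Sep – 31 Dec 2000: 122 days × 18 tonnes/day = 2,196 tonnes at €3.06/tonne → €6,719.76

€138,567.60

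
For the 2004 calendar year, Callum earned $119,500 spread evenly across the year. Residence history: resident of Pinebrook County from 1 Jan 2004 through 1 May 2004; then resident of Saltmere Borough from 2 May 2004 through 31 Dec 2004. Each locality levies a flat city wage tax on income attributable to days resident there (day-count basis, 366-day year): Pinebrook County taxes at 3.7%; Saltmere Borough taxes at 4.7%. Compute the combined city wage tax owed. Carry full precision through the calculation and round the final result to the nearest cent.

$5,218.17

Pinebrook County, 1 Jan – 1 May 2004: 122 days → $119,500 × 3.7% × 122/366 = $1,473.8333
Saltmere Borough, 2 May – 31 Dec 2004: 244 days → $119,500 × 4.7% × 244/366 = $3,744.3333
Total = $5,218.1667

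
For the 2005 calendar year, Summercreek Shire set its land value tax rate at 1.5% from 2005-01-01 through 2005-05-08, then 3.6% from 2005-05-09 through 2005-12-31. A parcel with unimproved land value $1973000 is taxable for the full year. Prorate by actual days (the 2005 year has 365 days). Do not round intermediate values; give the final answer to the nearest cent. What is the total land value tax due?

2005-01-01 to 2005-05-08: 128 days at 1.5% → $1973000 × 1.5% × 128/365 = $10378.5205
2005-05-09 to 2005-12-31: 237 days at 3.6% → $1973000 × 3.6% × 237/365 = $46119.5507
Total = $56498.0712

$56498.07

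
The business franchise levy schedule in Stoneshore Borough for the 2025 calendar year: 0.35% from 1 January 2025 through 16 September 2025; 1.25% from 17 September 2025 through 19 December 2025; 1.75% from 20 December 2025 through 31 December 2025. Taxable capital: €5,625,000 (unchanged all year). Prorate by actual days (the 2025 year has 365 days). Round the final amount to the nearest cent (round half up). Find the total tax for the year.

€35,314.21

1 January – 16 September 2025: 259 days at 0.35% → €5,625,000 × 0.35% × 259/365 = €13,970.0342
17 September – 19 December 2025: 94 days at 1.25% → €5,625,000 × 1.25% × 94/365 = €18,107.8767
20 December – 31 December 2025: 12 days at 1.75% → €5,625,000 × 1.75% × 12/365 = €3,236.3014
Total = €35,314.2123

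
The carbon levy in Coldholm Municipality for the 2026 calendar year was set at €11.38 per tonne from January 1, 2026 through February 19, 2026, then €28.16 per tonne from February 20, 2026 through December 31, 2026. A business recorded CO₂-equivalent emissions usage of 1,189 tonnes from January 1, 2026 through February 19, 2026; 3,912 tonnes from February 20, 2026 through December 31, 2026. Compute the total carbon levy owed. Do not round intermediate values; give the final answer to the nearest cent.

January 1 – February 19, 2026: 1,189 tonnes at €11.38/tonne → €13,530.82
February 20 – December 31, 2026: 3,912 tonnes at €28.16/tonne → €110,161.92

€123,692.74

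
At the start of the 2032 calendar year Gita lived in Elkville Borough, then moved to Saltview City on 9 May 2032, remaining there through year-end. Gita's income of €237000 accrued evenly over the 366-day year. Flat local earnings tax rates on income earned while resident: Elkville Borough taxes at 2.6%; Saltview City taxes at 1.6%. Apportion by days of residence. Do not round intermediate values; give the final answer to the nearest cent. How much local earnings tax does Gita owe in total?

Elkville Borough, 1 January – 8 May 2032: 129 days → €237000 × 2.6% × 129/366 = €2171.8525
Saltview City, 9 May – 31 December 2032: 237 days → €237000 × 1.6% × 237/366 = €2455.4754
Total = €4627.3279

€4627.33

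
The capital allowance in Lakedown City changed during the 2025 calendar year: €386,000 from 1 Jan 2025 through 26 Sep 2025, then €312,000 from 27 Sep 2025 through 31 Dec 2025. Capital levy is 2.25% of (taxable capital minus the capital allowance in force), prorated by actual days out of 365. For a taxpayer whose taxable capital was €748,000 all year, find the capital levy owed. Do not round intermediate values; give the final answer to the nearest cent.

€8,582.92

1 Jan – 26 Sep 2025: 269 days, exemption €386,000 → (€748,000 − €386,000) × 2.25% × 269/365 = €6,002.7534
27 Sep – 31 Dec 2025: 96 days, exemption €312,000 → (€748,000 − €312,000) × 2.25% × 96/365 = €2,580.1644
Total = €8,582.9178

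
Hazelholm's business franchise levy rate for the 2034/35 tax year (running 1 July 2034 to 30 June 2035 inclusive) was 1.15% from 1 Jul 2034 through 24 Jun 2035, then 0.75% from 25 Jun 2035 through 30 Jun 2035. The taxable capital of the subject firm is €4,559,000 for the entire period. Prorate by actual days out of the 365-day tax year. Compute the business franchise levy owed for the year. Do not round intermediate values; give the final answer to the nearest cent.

€52,128.73

1 Jul 2034 – 24 Jun 2035: 359 days at 1.15% → €4,559,000 × 1.15% × 359/365 = €51,566.6616
25 Jun – 30 Jun 2035: 6 days at 0.75% → €4,559,000 × 0.75% × 6/365 = €562.0685
Total = €52,128.7301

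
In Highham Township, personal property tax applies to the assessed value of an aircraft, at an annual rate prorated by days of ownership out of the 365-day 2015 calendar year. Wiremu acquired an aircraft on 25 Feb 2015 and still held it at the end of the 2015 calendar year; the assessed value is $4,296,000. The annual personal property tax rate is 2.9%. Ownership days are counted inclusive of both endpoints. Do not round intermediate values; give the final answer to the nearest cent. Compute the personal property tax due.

Days held (25 Feb – 31 Dec 2015): 310 out of 365
Tax = $4,296,000 × 2.9% × 310/365 = $105,811.0685

$105,811.07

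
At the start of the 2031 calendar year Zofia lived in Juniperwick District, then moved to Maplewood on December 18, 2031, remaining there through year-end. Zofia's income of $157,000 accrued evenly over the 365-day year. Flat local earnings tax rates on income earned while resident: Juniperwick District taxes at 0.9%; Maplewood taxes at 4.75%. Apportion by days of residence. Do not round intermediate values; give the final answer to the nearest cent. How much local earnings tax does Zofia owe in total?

$1,644.84

Juniperwick District, January 1 – December 17, 2031: 351 days → $157,000 × 0.9% × 351/365 = $1,358.8027
Maplewood, December 18 – December 31, 2031: 14 days → $157,000 × 4.75% × 14/365 = $286.0411
Total = $1,644.8438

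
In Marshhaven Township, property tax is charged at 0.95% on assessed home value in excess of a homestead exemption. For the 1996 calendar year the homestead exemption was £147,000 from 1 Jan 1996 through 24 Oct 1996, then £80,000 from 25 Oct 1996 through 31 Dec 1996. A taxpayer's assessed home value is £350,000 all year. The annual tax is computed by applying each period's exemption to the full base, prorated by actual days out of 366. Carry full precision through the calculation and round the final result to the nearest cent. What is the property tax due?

£2,046.76

1 Jan – 24 Oct 1996: 298 days, exemption £147,000 → (£350,000 − £147,000) × 0.95% × 298/366 = £1,570.1995
25 Oct – 31 Dec 1996: 68 days, exemption £80,000 → (£350,000 − £80,000) × 0.95% × 68/366 = £476.5574
Total = £2,046.7568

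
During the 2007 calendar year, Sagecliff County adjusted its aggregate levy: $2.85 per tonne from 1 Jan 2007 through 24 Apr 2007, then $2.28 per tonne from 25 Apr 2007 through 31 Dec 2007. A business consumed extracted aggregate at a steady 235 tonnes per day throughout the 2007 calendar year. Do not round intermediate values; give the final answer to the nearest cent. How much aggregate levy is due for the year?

1 Jan – 24 Apr 2007: 114 days × 235 tonnes/day = 26,790 tonnes at $2.85/tonne → $76351.50
25 Apr – 31 Dec 2007: 251 days × 235 tonnes/day = 58,985 tonnes at $2.28/tonne → $134485.80

$210837.30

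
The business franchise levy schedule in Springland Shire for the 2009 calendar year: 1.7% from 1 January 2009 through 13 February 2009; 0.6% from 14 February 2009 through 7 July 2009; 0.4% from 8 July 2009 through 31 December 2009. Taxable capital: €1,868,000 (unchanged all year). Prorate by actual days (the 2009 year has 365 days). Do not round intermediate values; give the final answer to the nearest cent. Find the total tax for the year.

€11,873.32

1 January – 13 February 2009: 44 days at 1.7% → €1,868,000 × 1.7% × 44/365 = €3,828.1205
14 February – 7 July 2009: 144 days at 0.6% → €1,868,000 × 0.6% × 144/365 = €4,421.7863
8 July – 31 December 2009: 177 days at 0.4% → €1,868,000 × 0.4% × 177/365 = €3,623.4082
Total = €11,873.3151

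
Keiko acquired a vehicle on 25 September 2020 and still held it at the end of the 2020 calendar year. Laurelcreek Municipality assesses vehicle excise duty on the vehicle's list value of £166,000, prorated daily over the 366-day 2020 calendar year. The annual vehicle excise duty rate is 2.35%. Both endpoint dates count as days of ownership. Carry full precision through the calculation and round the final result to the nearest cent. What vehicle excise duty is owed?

£1,044.53

Days held (25 September – 31 December 2020): 98 out of 366
Tax = £166,000 × 2.35% × 98/366 = £1,044.5301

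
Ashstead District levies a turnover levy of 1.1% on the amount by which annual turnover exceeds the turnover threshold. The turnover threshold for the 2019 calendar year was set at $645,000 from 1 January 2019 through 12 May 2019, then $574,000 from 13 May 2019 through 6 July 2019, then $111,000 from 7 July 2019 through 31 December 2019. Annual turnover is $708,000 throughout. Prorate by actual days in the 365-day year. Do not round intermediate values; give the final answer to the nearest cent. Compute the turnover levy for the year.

$3,675.27

1 January – 12 May 2019: 132 days, exemption $645,000 → ($708,000 − $645,000) × 1.1% × 132/365 = $250.6192
13 May – 6 July 2019: 55 days, exemption $574,000 → ($708,000 − $574,000) × 1.1% × 55/365 = $222.1096
7 July – 31 December 2019: 178 days, exemption $111,000 → ($708,000 − $111,000) × 1.1% × 178/365 = $3,202.5370
Total = $3,675.2658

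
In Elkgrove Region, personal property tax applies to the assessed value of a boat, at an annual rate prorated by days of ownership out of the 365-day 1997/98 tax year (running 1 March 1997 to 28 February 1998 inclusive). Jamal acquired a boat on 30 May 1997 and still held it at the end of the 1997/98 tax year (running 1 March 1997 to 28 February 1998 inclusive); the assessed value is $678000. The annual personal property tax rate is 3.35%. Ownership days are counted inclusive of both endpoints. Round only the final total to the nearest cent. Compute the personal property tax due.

Days held (30 May 1997 – 28 February 1998): 275 out of 365
Tax = $678000 × 3.35% × 275/365 = $17112.5342

$17112.53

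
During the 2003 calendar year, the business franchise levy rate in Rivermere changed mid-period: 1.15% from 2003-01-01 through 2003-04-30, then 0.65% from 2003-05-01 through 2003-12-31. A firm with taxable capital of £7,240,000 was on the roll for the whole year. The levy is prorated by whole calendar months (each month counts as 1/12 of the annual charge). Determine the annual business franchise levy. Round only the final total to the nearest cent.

£59,126.67

2003-01-01 to 2003-04-30: 4 months at 1.15% → £7,240,000 × 1.15% × 4/12 = £27,753.3333
2003-05-01 to 2003-12-31: 8 months at 0.65% → £7,240,000 × 0.65% × 8/12 = £31,373.3333
Total = £59,126.6667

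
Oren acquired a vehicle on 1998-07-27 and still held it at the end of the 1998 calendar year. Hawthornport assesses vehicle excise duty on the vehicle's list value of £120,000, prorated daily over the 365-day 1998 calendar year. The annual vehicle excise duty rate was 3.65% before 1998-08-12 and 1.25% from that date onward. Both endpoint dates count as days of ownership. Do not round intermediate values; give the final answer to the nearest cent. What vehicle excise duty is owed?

1998-07-27 to 1998-08-11: 16 days at 3.65% → £120,000 × 3.65% × 16/365 = £192.0000
1998-08-12 to 1998-12-31: 142 days at 1.25% → £120,000 × 1.25% × 142/365 = £583.5616
Total = £775.5616

£775.56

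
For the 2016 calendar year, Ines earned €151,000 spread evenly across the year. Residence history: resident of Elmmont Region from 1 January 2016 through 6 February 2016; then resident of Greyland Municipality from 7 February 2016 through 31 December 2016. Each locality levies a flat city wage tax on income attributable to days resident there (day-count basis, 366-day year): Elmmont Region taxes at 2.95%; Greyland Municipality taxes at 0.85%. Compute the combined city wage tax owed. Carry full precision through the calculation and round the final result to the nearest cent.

Elmmont Region, 1 January – 6 February 2016: 37 days → €151,000 × 2.95% × 37/366 = €450.3183
Greyland Municipality, 7 February – 31 December 2016: 329 days → €151,000 × 0.85% × 329/366 = €1,153.7473
Total = €1,604.0656

€1,604.07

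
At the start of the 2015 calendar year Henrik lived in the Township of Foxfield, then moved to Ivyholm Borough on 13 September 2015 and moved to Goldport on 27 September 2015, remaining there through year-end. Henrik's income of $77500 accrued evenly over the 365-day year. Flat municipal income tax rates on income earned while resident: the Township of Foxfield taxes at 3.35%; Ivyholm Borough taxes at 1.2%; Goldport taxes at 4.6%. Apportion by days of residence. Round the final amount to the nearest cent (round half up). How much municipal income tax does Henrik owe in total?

The Township of Foxfield, 1 January – 12 September 2015: 255 days → $77500 × 3.35% × 255/365 = $1813.8185
Ivyholm Borough, 13 September – 26 September 2015: 14 days → $77500 × 1.2% × 14/365 = $35.6712
Goldport, 27 September – 31 December 2015: 96 days → $77500 × 4.6% × 96/365 = $937.6438
Total = $2787.1336

$2787.13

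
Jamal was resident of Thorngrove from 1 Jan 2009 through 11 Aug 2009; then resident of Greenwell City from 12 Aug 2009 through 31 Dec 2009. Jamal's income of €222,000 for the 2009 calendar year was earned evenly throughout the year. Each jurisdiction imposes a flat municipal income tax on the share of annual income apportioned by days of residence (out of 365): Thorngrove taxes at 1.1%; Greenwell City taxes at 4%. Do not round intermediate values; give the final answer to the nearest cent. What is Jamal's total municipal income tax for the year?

€4,946.65

Thorngrove, 1 Jan – 11 Aug 2009: 223 days → €222,000 × 1.1% × 223/365 = €1,491.9616
Greenwell City, 12 Aug – 31 Dec 2009: 142 days → €222,000 × 4% × 142/365 = €3,454.6849
Total = €4,946.6466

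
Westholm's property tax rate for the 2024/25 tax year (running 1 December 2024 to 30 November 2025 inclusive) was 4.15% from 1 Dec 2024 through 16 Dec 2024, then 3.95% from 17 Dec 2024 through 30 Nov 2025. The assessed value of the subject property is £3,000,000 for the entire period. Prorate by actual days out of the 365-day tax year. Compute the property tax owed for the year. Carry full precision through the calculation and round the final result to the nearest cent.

1 Dec – 16 Dec 2024: 16 days at 4.15% → £3,000,000 × 4.15% × 16/365 = £5,457.5342
17 Dec 2024 – 30 Nov 2025: 349 days at 3.95% → £3,000,000 × 3.95% × 349/365 = £113,305.4795
Total = £118,763.0137

£118,763.01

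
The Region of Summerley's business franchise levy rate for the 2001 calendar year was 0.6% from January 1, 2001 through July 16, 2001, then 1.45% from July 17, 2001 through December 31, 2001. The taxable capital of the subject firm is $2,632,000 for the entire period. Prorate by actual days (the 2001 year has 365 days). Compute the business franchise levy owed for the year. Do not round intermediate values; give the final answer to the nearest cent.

$26,089.25

January 1 – July 16, 2001: 197 days at 0.6% → $2,632,000 × 0.6% × 197/365 = $8,523.3534
July 17 – December 31, 2001: 168 days at 1.45% → $2,632,000 × 1.45% × 168/365 = $17,565.8959
Total = $26,089.2493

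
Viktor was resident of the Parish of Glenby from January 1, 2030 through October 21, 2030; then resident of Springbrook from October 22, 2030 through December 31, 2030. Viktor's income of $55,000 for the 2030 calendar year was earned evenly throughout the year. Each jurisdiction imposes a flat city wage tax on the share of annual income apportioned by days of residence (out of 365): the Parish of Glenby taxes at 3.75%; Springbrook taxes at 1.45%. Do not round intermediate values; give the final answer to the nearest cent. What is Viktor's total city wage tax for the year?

The Parish of Glenby, January 1 – October 21, 2030: 294 days → $55,000 × 3.75% × 294/365 = $1,661.3014
Springbrook, October 22 – December 31, 2030: 71 days → $55,000 × 1.45% × 71/365 = $155.1301
Total = $1,816.4315

$1,816.43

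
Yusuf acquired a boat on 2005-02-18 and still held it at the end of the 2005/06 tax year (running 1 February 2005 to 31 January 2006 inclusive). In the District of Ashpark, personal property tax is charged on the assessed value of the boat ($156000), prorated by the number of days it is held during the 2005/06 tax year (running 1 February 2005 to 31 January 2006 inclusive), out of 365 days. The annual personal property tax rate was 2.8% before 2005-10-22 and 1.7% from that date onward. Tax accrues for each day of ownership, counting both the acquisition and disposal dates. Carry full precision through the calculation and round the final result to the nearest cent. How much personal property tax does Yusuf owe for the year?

$3685.02

2005-02-18 to 2005-10-21: 246 days at 2.8% → $156000 × 2.8% × 246/365 = $2943.9123
2005-10-22 to 2006-01-31: 102 days at 1.7% → $156000 × 1.7% × 102/365 = $741.1068
Total = $3685.0192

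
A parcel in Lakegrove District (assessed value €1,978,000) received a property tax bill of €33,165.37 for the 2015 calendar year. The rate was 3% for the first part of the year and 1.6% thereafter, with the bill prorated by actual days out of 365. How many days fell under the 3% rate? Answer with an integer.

20 days

Let d = days at the first rate; then 365 − d days at the second rate.
€1,978,000 × [3%·d + 1.6%·(365−d)] / 365 = €33,165.37
Solving gives d = 20, so the new rate took effect on January 21, 2015.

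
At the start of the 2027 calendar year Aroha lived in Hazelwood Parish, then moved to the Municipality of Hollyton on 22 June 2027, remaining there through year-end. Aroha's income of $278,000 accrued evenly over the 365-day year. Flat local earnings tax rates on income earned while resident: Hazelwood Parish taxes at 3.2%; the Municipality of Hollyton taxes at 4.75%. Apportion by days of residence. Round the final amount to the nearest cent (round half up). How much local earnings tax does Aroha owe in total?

$11,174.46

Hazelwood Parish, 1 January – 21 June 2027: 172 days → $278,000 × 3.2% × 172/365 = $4,192.0877
The Municipality of Hollyton, 22 June – 31 December 2027: 193 days → $278,000 × 4.75% × 193/365 = $6,982.3699
Total = $11,174.4575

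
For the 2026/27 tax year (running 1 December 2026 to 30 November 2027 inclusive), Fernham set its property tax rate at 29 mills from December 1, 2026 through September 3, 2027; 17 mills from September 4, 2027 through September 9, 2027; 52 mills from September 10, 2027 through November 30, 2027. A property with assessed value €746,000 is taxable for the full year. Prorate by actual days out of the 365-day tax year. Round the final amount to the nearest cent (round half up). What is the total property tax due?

December 1, 2026 – September 3, 2027: 277 days at 29 mills → €746,000 × 2.9% × 277/365 = €16,418.1315
September 4 – September 9, 2027: 6 days at 17 mills → €746,000 × 1.7% × 6/365 = €208.4712
September 10 – November 30, 2027: 82 days at 52 mills → €746,000 × 5.2% × 82/365 = €8,714.9151
Total = €25,341.5178

€25,341.52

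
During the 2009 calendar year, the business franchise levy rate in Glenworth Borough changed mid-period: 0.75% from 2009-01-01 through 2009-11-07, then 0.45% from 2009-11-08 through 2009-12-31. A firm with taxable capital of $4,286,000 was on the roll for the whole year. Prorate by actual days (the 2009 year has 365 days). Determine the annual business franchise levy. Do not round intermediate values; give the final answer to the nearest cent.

$30,242.72

2009-01-01 to 2009-11-07: 311 days at 0.75% → $4,286,000 × 0.75% × 311/365 = $27,389.3014
2009-11-08 to 2009-12-31: 54 days at 0.45% → $4,286,000 × 0.45% × 54/365 = $2,853.4192
Total = $30,242.7205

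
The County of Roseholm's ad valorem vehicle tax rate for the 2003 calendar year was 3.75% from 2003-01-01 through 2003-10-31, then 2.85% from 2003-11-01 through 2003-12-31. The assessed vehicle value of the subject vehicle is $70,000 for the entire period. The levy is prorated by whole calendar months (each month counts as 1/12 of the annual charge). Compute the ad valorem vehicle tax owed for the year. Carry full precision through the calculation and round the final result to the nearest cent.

2003-01-01 to 2003-10-31: 10 months at 3.75% → $70,000 × 3.75% × 10/12 = $2,187.5000
2003-11-01 to 2003-12-31: 2 months at 2.85% → $70,000 × 2.85% × 2/12 = $332.5000
Total = $2,520.0000

$2,520.00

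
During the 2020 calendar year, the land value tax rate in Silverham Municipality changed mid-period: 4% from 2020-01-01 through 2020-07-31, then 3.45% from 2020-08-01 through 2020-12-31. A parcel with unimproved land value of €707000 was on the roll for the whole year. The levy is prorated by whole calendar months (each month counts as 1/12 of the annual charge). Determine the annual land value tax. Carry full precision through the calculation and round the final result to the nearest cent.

2020-01-01 to 2020-07-31: 7 months at 4% → €707000 × 4% × 7/12 = €16496.6667
2020-08-01 to 2020-12-31: 5 months at 3.45% → €707000 × 3.45% × 5/12 = €10163.1250
Total = €26659.7917

€26659.79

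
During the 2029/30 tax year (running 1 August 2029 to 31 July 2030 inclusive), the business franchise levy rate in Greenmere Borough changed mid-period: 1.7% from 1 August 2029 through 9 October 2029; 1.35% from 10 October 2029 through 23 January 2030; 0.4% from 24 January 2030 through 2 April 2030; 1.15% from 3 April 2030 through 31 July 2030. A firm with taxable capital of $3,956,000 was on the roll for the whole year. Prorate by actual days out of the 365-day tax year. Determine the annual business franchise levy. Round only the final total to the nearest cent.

1 August – 9 October 2029: 70 days at 1.7% → $3,956,000 × 1.7% × 70/365 = $12,897.6438
10 October 2029 – 23 January 2030: 106 days at 1.35% → $3,956,000 × 1.35% × 106/365 = $15,509.6877
24 January – 2 April 2030: 69 days at 0.4% → $3,956,000 × 0.4% × 69/365 = $2,991.3863
3 April – 31 July 2030: 120 days at 1.15% → $3,956,000 × 1.15% × 120/365 = $14,956.9315
Total = $46,355.6493

$46,355.65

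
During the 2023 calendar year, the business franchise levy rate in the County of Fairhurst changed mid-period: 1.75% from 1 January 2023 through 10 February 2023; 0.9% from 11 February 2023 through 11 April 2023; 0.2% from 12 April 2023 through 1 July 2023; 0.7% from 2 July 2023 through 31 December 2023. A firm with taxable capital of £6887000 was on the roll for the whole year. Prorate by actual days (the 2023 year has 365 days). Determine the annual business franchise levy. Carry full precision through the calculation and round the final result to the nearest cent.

1 January – 10 February 2023: 41 days at 1.75% → £6887000 × 1.75% × 41/365 = £13538.1438
11 February – 11 April 2023: 60 days at 0.9% → £6887000 × 0.9% × 60/365 = £10188.9863
12 April – 1 July 2023: 81 days at 0.2% → £6887000 × 0.2% × 81/365 = £3056.6959
2 July – 31 December 2023: 183 days at 0.7% → £6887000 × 0.7% × 183/365 = £24170.5397
Total = £50954.3658

£50954.37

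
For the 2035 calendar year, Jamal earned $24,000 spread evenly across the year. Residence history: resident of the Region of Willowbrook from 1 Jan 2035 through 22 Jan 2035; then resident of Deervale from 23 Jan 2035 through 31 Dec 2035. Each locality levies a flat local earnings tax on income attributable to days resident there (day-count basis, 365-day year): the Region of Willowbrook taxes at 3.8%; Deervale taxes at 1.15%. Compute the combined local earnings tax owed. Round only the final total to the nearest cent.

$314.33

The Region of Willowbrook, 1 Jan – 22 Jan 2035: 22 days → $24,000 × 3.8% × 22/365 = $54.9699
Deervale, 23 Jan – 31 Dec 2035: 343 days → $24,000 × 1.15% × 343/365 = $259.3644
Total = $314.3342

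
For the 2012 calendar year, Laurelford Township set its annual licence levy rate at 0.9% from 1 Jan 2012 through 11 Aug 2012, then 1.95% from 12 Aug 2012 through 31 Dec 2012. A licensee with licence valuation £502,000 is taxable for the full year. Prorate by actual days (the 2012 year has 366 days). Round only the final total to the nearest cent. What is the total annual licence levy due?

1 Jan – 11 Aug 2012: 224 days at 0.9% → £502,000 × 0.9% × 224/366 = £2,765.1148
12 Aug – 31 Dec 2012: 142 days at 1.95% → £502,000 × 1.95% × 142/366 = £3,797.9180
Total = £6,563.0328

£6,563.03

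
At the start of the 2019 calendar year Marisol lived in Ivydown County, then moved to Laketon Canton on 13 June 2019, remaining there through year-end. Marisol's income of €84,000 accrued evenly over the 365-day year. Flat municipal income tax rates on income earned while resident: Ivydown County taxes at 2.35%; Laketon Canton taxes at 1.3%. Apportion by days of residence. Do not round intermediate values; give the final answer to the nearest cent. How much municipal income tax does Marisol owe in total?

Ivydown County, 1 January – 12 June 2019: 163 days → €84,000 × 2.35% × 163/365 = €881.5397
Laketon Canton, 13 June – 31 December 2019: 202 days → €84,000 × 1.3% × 202/365 = €604.3397
Total = €1,485.8795

€1,485.88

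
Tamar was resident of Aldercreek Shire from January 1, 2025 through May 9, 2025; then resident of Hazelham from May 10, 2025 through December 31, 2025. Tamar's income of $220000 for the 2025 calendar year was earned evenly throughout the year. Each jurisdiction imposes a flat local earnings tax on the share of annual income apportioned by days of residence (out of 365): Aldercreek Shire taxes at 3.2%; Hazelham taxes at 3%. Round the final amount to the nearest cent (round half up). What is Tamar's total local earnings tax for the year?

Aldercreek Shire, January 1 – May 9, 2025: 129 days → $220000 × 3.2% × 129/365 = $2488.1096
Hazelham, May 10 – December 31, 2025: 236 days → $220000 × 3% × 236/365 = $4267.3973
Total = $6755.5068

$6755.51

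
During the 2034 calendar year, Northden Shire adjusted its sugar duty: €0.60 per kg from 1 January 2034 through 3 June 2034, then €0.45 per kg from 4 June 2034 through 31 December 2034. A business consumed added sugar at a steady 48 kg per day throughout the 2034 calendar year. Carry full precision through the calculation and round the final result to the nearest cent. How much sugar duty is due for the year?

1 January – 3 June 2034: 154 days × 48 kg/day = 7,392 kg at €0.60/kg → €4,435.20
4 June – 31 December 2034: 211 days × 48 kg/day = 10,128 kg at €0.45/kg → €4,557.60

€8,992.80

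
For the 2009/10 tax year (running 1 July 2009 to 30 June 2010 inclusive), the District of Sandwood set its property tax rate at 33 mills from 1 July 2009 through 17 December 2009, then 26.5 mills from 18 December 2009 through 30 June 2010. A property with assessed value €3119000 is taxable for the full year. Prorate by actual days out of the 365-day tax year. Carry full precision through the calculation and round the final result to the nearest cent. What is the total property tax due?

1 July – 17 December 2009: 170 days at 33 mills → €3119000 × 3.3% × 170/365 = €47938.6027
18 December 2009 – 30 June 2010: 195 days at 26.5 mills → €3119000 × 2.65% × 195/365 = €44157.3493
Total = €92095.9521

€92095.95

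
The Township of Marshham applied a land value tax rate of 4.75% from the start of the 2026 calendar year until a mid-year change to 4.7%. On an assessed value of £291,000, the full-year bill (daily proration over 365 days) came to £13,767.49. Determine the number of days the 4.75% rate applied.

Let d = days at the first rate; then 365 − d days at the second rate.
£291,000 × [4.75%·d + 4.7%·(365−d)] / 365 = £13,767.49
Solving gives d = 227, so the new rate took effect on August 16, 2026.

227 days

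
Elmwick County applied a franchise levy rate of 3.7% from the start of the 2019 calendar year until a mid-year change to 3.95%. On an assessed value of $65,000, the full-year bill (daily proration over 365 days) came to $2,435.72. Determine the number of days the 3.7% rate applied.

Let d = days at the first rate; then 365 − d days at the second rate.
$65,000 × [3.7%·d + 3.95%·(365−d)] / 365 = $2,435.72
Solving gives d = 296, so the new rate took effect on 24 Oct 2019.

296 days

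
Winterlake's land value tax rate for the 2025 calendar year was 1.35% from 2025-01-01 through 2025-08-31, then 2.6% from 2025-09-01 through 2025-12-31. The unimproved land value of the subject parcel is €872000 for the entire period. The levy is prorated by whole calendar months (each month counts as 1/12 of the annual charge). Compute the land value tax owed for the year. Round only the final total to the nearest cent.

€15405.33

2025-01-01 to 2025-08-31: 8 months at 1.35% → €872000 × 1.35% × 8/12 = €7848.0000
2025-09-01 to 2025-12-31: 4 months at 2.6% → €872000 × 2.6% × 4/12 = €7557.3333
Total = €15405.3333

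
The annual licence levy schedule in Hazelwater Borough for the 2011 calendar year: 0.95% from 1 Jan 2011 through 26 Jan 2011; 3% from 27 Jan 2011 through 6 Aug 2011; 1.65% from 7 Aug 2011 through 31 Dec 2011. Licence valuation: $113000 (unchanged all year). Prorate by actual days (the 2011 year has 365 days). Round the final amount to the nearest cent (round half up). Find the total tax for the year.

1 Jan – 26 Jan 2011: 26 days at 0.95% → $113000 × 0.95% × 26/365 = $76.4685
27 Jan – 6 Aug 2011: 192 days at 3% → $113000 × 3% × 192/365 = $1783.2329
7 Aug – 31 Dec 2011: 147 days at 1.65% → $113000 × 1.65% × 147/365 = $750.9082
Total = $2610.6096

$2610.61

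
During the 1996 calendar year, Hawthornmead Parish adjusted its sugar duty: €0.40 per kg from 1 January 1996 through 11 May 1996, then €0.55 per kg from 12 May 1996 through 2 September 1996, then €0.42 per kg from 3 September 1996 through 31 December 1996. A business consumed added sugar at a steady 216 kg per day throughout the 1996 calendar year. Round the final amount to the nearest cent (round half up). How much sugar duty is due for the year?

1 January – 11 May 1996: 132 days × 216 kg/day = 28,512 kg at €0.40/kg → €11404.80
12 May – 2 September 1996: 114 days × 216 kg/day = 24,624 kg at €0.55/kg → €13543.20
3 September – 31 December 1996: 120 days × 216 kg/day = 25,920 kg at €0.42/kg → €10886.40

€35834.40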